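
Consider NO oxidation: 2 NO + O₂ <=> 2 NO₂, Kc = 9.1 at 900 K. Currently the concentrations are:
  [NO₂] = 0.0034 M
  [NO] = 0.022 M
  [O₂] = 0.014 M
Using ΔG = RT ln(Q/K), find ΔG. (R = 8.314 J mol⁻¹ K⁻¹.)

Qc = [NO₂]² / ([NO]²·[O₂]) = (0.0034)² / ((0.022)²·(0.014)) = 1.71
ΔG = RT ln(Qc/Kc) = (8.314 J mol⁻¹ K⁻¹)(900 K) × ln(1.71/9.1)
   = (7.483 kJ/mol)(-1.672) = -12.5 kJ/mol
ΔG < 0, so the forward reaction is spontaneous (proceeds forward).

ΔG = -12.5 kJ/mol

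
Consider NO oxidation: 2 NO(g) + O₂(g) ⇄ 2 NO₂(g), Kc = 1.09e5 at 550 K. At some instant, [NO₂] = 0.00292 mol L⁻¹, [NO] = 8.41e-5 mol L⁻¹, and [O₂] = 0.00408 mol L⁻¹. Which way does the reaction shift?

Qc = [NO₂]² / ([NO]²·[O₂]) = (0.00292)² / ((8.41e-5)²·(0.00408)) = 2.95e5
Qc = 2.95e5 > Kc = 1.09e5, so the reverse reaction proceeds.

reverse (toward reactants)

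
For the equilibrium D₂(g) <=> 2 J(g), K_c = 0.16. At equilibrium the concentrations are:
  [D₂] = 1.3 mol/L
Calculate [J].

At equilibrium, K_c = [J]² / [D₂] = 0.16.
([J])² / (1.3) = 0.16
[J]² = 0.208 ⇒ [J] = 0.46 mol/L

[J] = 0.46 mol/L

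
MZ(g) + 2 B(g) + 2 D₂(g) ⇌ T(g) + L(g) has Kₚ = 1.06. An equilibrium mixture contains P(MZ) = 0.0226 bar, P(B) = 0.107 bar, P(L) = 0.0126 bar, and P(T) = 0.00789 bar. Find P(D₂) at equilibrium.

P(D₂) = 0.602 bar

At equilibrium, Kₚ = P(T)·P(L) / (P(MZ)·P(B)²·P(D₂)²) = 1.06.
(0.00789)·(0.0126) / ((0.0226)·(0.107)²·(P(D₂))²) = 1.06
P(D₂)² = 0.362 ⇒ P(D₂) = 0.602 bar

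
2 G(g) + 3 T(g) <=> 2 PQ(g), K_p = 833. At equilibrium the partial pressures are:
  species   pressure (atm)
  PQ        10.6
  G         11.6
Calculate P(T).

At equilibrium, K_p = P(PQ)² / (P(G)²·P(T)³) = 833.
(10.6)² / ((11.6)²·(P(T))³) = 833
P(T)³ = 0.00100 ⇒ P(T) = 0.100 atm

P(T) = 0.100 atm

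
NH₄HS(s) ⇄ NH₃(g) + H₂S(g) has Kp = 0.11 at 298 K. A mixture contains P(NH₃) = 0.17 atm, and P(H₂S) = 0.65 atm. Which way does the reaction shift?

(NH₄HS is a pure solid — omitted from Qp.)
Qp = P(NH₃)·P(H₂S) = (0.17)·(0.65) = 0.11
Qp = 0.11 = Kp, so the system is already at equilibrium.

no net change (already at equilibrium)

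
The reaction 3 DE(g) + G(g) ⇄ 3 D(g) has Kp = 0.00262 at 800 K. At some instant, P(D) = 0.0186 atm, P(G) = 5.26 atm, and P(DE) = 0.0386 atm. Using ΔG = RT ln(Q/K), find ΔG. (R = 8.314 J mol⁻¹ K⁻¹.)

ΔG = 13.9 kJ/mol

Qp = P(D)³ / (P(DE)³·P(G)) = (0.0186)³ / ((0.0386)³·(5.26)) = 0.0213
ΔG = RT ln(Qp/Kp) = (8.314 J mol⁻¹ K⁻¹)(800 K) × ln(0.0213/0.00262)
   = (6.651 kJ/mol)(2.096) = 13.9 kJ/mol
ΔG > 0, so the forward reaction is non-spontaneous (proceeds in reverse).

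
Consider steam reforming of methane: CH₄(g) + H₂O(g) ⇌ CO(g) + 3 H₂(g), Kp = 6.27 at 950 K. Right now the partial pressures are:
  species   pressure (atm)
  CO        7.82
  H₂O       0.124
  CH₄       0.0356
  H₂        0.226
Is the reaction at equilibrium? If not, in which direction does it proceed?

Qp = P(CO)·P(H₂)³ / (P(CH₄)·P(H₂O)) = (7.82)·(0.226)³ / ((0.0356)·(0.124)) = 20.4
Qp = 20.4 > Kp = 6.27, so the reverse reaction proceeds.

to the left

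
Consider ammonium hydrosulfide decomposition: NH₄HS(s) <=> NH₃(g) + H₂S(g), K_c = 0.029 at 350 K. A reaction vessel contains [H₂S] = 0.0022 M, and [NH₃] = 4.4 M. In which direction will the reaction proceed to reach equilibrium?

(NH₄HS is a pure solid — omitted from Q_c.)
Q_c = [NH₃]·[H₂S] = (4.4)·(0.0022) = 0.0097
Q_c = 0.0097 < K_c = 0.029, so the forward reaction proceeds.

toward products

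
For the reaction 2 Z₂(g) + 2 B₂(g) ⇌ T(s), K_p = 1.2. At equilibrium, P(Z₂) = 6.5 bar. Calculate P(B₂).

P(B₂) = 0.14 bar

(T is a pure solid — omitted from K_p.)
At equilibrium, K_p = 1 / (P(Z₂)²·P(B₂)²) = 1.2.
1 / ((6.5)²·(P(B₂))²) = 1.2
P(B₂)² = 0.0197 ⇒ P(B₂) = 0.14 bar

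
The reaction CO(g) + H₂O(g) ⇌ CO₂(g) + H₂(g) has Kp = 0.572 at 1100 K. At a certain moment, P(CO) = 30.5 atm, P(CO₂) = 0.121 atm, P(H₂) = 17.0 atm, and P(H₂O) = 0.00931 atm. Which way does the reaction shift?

Qp = P(CO₂)·P(H₂) / (P(CO)·P(H₂O)) = (0.121)·(17.0) / ((30.5)·(0.00931)) = 7.24
Qp = 7.24 > Kp = 0.572, so the reverse reaction proceeds.

reverse (toward reactants)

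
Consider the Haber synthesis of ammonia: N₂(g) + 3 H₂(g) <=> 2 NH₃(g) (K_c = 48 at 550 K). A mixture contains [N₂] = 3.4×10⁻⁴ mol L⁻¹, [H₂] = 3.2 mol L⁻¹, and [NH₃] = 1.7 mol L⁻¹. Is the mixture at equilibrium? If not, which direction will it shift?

Q_c = [NH₃]² / ([N₂]·[H₂]³) = (1.7)² / ((3.4×10⁻⁴)·(3.2)³) = 260
Q_c = 260 > K_c = 48: net reverse reaction.

no; Q > K, reaction proceeds in reverse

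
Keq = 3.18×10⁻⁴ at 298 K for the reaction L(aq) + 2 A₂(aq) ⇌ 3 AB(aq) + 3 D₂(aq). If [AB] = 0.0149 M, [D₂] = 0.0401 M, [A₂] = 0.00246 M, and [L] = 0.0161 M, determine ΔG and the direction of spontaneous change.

Q = [AB]³·[D₂]³ / ([L]·[A₂]²) = (0.0149)³·(0.0401)³ / ((0.0161)·(0.00246)²) = 0.00219
ΔG = RT ln(Q/Keq) = (8.314 J mol⁻¹ K⁻¹)(298 K) × ln(0.00219/3.18×10⁻⁴)
   = (2.478 kJ/mol)(1.930) = 4.78 kJ/mol
ΔG > 0, so the forward reaction is non-spontaneous (proceeds in reverse).

ΔG = 4.78 kJ/mol; the forward reaction is non-spontaneous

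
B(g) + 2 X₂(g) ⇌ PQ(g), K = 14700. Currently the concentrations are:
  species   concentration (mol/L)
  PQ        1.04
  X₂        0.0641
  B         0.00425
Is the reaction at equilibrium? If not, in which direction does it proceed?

Q = [PQ] / ([B]·[X₂]²) = (1.04) / ((0.00425)·(0.0641)²) = 59600
Q = 59600 > K = 14700, so the reverse reaction proceeds.

toward reactants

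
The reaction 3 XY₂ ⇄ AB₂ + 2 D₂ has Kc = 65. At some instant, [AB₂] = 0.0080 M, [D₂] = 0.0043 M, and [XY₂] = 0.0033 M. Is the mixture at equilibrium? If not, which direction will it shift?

no; Q < K, reaction proceeds forward

Qc = [AB₂]·[D₂]² / [XY₂]³ = (0.0080)·(0.0043)² / (0.0033)³ = 4.1
Qc = 4.1 < Kc = 65: net forward reaction.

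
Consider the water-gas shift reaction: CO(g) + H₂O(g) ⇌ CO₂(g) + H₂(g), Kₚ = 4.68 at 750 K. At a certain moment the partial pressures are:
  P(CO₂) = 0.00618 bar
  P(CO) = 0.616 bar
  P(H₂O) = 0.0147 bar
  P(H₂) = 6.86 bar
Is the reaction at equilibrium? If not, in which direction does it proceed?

at equilibrium

Qₚ = P(CO₂)·P(H₂) / (P(CO)·P(H₂O)) = (0.00618)·(6.86) / ((0.616)·(0.0147)) = 4.68
Qₚ = 4.68 = Kₚ, so the system is already at equilibrium.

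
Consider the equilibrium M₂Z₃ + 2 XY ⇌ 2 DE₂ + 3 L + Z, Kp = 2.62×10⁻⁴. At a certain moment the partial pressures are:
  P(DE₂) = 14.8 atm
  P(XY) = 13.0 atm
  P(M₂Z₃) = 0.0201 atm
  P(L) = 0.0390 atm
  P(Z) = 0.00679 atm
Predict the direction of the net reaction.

Qp = P(DE₂)²·P(L)³·P(Z) / (P(M₂Z₃)·P(XY)²) = (14.8)²·(0.0390)³·(0.00679) / ((0.0201)·(13.0)²) = 2.60×10⁻⁵
Qp = 2.60×10⁻⁵ < Kp = 2.62×10⁻⁴, so the forward reaction proceeds.

forward (toward products)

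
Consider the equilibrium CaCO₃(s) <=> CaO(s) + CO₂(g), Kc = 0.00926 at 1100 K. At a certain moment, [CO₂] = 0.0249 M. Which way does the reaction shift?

in the reverse direction

(CaCO₃, CaO are pure solids — omitted from Qc.)
Qc = [CO₂] = 0.0249
Qc = 0.0249 > Kc = 0.00926, so the reverse reaction proceeds.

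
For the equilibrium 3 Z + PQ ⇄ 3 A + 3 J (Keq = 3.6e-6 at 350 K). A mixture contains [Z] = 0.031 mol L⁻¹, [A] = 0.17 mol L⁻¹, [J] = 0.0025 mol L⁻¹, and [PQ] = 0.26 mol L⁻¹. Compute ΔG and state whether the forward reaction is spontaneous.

ΔG = 2.95 kJ/mol; the forward reaction is non-spontaneous

Q = [A]³·[J]³ / ([Z]³·[PQ]) = (0.17)³·(0.0025)³ / ((0.031)³·(0.26)) = 9.91e-6
ΔG = RT ln(Q/Keq) = (8.314 J mol⁻¹ K⁻¹)(350 K) × ln(9.91e-6/3.6e-6)
   = (2.910 kJ/mol)(1.013) = 2.95 kJ/mol
ΔG > 0, so the forward reaction is non-spontaneous (proceeds in reverse).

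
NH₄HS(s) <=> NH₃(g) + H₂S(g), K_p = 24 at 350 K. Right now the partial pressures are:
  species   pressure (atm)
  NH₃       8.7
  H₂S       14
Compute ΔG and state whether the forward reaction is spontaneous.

(NH₄HS is a pure solid — omitted from Q_p.)
Q_p = P(NH₃)·P(H₂S) = (8.7)·(14) = 122
ΔG = RT ln(Q_p/K_p) = (8.314 J mol⁻¹ K⁻¹)(350 K) × ln(122/24)
   = (2.910 kJ/mol)(1.626) = 4.73 kJ/mol
ΔG > 0, so the forward reaction is non-spontaneous (proceeds in reverse).

ΔG = 4.73 kJ/mol; the forward reaction is non-spontaneous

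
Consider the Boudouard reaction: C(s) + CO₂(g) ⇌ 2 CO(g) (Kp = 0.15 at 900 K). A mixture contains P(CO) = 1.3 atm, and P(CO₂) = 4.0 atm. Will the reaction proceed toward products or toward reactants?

(C is a pure solid — omitted from Qp.)
Qp = P(CO)² / P(CO₂) = (1.3)² / (4.0) = 0.42
Qp = 0.42 > Kp = 0.15, so the reverse reaction proceeds.

toward reactants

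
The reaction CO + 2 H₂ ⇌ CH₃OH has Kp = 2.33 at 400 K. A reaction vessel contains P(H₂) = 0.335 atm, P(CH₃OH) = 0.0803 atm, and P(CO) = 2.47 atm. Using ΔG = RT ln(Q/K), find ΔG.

ΔG = -6.93 kJ/mol

Qp = P(CH₃OH) / (P(CO)·P(H₂)²) = (0.0803) / ((2.47)·(0.335)²) = 0.290
ΔG = RT ln(Qp/Kp) = (8.314 J mol⁻¹ K⁻¹)(400 K) × ln(0.290/2.33)
   = (3.326 kJ/mol)(-2.084) = -6.93 kJ/mol
ΔG < 0, so the forward reaction is spontaneous (proceeds forward).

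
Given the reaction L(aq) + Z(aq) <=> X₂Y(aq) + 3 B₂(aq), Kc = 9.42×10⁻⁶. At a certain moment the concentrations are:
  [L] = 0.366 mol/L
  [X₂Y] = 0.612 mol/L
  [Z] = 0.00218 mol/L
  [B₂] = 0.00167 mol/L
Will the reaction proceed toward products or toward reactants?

Qc = [X₂Y]·[B₂]³ / ([L]·[Z]) = (0.612)·(0.00167)³ / ((0.366)·(0.00218)) = 3.57×10⁻⁶
Qc = 3.57×10⁻⁶ < Kc = 9.42×10⁻⁶, so the forward reaction proceeds.

forward (toward products)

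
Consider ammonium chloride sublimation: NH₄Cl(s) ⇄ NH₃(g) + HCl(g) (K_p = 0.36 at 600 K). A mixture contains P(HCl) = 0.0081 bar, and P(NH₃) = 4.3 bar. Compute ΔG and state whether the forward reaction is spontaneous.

(NH₄Cl is a pure solid — omitted from Q_p.)
Q_p = P(NH₃)·P(HCl) = (4.3)·(0.0081) = 0.0348
ΔG = RT ln(Q_p/K_p) = (8.314 J mol⁻¹ K⁻¹)(600 K) × ln(0.0348/0.36)
   = (4.988 kJ/mol)(-2.336) = -11.7 kJ/mol
ΔG < 0, so the forward reaction is spontaneous (proceeds forward).

ΔG = -11.7 kJ/mol; the forward reaction is spontaneous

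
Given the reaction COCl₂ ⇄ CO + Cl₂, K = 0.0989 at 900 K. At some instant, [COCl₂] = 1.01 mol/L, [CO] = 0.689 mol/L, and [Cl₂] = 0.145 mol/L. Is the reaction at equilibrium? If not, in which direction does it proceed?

Q = [CO]·[Cl₂] / [COCl₂] = (0.689)·(0.145) / (1.01) = 0.0989
Q = 0.0989 = K, so the system is already at equilibrium.

neither direction; the system is at equilibrium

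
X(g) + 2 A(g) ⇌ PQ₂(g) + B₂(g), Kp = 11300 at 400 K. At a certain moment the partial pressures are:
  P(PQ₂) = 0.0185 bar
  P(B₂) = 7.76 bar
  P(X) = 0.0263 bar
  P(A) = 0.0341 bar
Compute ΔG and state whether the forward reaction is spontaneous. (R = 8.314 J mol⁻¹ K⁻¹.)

Qp = P(PQ₂)·P(B₂) / (P(X)·P(A)²) = (0.0185)·(7.76) / ((0.0263)·(0.0341)²) = 4690
ΔG = RT ln(Qp/Kp) = (8.314 J mol⁻¹ K⁻¹)(400 K) × ln(4690/11300)
   = (3.326 kJ/mol)(-0.8794) = -2.92 kJ/mol
ΔG < 0, so the forward reaction is spontaneous (proceeds forward).

ΔG = -2.92 kJ/mol; the forward reaction is spontaneous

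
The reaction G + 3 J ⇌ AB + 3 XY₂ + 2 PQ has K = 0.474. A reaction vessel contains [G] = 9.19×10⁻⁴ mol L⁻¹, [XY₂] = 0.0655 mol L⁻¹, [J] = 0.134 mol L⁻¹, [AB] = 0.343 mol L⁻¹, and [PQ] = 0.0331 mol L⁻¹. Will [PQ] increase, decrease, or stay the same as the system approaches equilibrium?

Q = [AB]·[XY₂]³·[PQ]² / ([G]·[J]³) = (0.343)·(0.0655)³·(0.0331)² / ((9.19×10⁻⁴)·(0.134)³) = 0.0478
Q = 0.0478 < K = 0.474: net forward reaction.
PQ is a product, so it increases.

increase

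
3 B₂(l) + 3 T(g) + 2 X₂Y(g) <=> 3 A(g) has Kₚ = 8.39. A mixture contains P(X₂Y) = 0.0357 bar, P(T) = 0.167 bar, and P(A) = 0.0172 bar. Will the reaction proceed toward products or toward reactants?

toward products

(B₂ is a pure liquid — omitted from Qₚ.)
Qₚ = P(A)³ / (P(T)³·P(X₂Y)²) = (0.0172)³ / ((0.167)³·(0.0357)²) = 0.857
Qₚ = 0.857 < Kₚ = 8.39, so the forward reaction proceeds.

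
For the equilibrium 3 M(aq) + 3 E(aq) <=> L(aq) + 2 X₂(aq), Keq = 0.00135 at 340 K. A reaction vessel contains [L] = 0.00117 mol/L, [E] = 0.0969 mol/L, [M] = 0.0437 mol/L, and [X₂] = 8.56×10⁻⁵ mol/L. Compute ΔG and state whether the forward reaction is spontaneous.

ΔG = -7.01 kJ/mol; the forward reaction is spontaneous

Q = [L]·[X₂]² / ([M]³·[E]³) = (0.00117)·(8.56×10⁻⁵)² / ((0.0437)³·(0.0969)³) = 1.13×10⁻⁴
ΔG = RT ln(Q/Keq) = (8.314 J mol⁻¹ K⁻¹)(340 K) × ln(1.13×10⁻⁴/0.00135)
   = (2.827 kJ/mol)(-2.480) = -7.01 kJ/mol
ΔG < 0, so the forward reaction is spontaneous (proceeds forward).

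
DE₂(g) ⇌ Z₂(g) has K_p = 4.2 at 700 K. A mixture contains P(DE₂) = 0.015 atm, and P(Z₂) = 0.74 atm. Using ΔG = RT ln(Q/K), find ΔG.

Q_p = P(Z₂) / P(DE₂) = (0.74) / (0.015) = 49.3
ΔG = RT ln(Q_p/K_p) = (8.314 J mol⁻¹ K⁻¹)(700 K) × ln(49.3/4.2)
   = (5.820 kJ/mol)(2.463) = 14.3 kJ/mol
ΔG > 0, so the forward reaction is non-spontaneous (proceeds in reverse).

ΔG = 14.3 kJ/mol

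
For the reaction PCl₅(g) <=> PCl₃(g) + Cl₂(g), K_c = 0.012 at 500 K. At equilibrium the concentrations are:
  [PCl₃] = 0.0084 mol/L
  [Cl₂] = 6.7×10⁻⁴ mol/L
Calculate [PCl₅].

At equilibrium, K_c = [PCl₃]·[Cl₂] / [PCl₅] = 0.012.
(0.0084)·(6.7×10⁻⁴) / ([PCl₅]) = 0.012
[PCl₅] = 4.69×10⁻⁴ = 4.7×10⁻⁴ mol/L

[PCl₅] = 4.7×10⁻⁴ mol/L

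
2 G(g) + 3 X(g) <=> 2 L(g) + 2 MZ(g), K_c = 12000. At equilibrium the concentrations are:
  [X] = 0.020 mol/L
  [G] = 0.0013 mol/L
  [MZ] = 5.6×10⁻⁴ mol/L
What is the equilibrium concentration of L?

At equilibrium, K_c = [L]²·[MZ]² / ([G]²·[X]³) = 12000.
([L])²·(5.6×10⁻⁴)² / ((0.0013)²·(0.020)³) = 12000
[L]² = 0.517 ⇒ [L] = 0.72 mol/L

[L] = 0.72 mol/L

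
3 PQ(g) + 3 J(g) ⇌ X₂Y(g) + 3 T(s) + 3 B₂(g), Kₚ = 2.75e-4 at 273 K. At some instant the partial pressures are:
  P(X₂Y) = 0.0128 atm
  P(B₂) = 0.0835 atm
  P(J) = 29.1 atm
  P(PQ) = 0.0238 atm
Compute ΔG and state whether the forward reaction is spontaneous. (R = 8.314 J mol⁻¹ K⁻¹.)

ΔG = -5.69 kJ/mol; the forward reaction is spontaneous

(T is a pure solid — omitted from Qₚ.)
Qₚ = P(X₂Y)·P(B₂)³ / (P(PQ)³·P(J)³) = (0.0128)·(0.0835)³ / ((0.0238)³·(29.1)³) = 2.24e-5
ΔG = RT ln(Qₚ/Kₚ) = (8.314 J mol⁻¹ K⁻¹)(273 K) × ln(2.24e-5/2.75e-4)
   = (2.270 kJ/mol)(-2.508) = -5.69 kJ/mol
ΔG < 0, so the forward reaction is spontaneous (proceeds forward).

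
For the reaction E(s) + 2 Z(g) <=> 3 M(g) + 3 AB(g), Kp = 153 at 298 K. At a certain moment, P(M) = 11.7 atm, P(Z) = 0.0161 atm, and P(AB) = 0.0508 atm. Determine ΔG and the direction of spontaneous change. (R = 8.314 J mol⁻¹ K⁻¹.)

(E is a pure solid — omitted from Qp.)
Qp = P(M)³·P(AB)³ / P(Z)² = (11.7)³·(0.0508)³ / (0.0161)² = 810
ΔG = RT ln(Qp/Kp) = (8.314 J mol⁻¹ K⁻¹)(298 K) × ln(810/153)
   = (2.478 kJ/mol)(1.667) = 4.13 kJ/mol
ΔG > 0, so the forward reaction is non-spontaneous (proceeds in reverse).

ΔG = 4.13 kJ/mol; the forward reaction is non-spontaneous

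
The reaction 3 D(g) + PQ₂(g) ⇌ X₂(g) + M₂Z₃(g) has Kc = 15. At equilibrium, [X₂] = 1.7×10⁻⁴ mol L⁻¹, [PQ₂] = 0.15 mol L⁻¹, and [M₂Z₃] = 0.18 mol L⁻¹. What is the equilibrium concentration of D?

At equilibrium, Kc = [X₂]·[M₂Z₃] / ([D]³·[PQ₂]) = 15.
(1.7×10⁻⁴)·(0.18) / (([D])³·(0.15)) = 15
[D]³ = 1.36×10⁻⁵ ⇒ [D] = 0.024 mol L⁻¹

[D] = 0.024 mol L⁻¹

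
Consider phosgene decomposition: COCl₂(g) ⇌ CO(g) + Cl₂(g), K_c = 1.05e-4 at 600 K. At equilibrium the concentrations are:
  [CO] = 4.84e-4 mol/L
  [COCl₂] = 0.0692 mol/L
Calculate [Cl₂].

[Cl₂] = 0.0150 mol/L

At equilibrium, K_c = [CO]·[Cl₂] / [COCl₂] = 1.05e-4.
(4.84e-4)·([Cl₂]) / (0.0692) = 1.05e-4
[Cl₂] = 0.0150 mol/L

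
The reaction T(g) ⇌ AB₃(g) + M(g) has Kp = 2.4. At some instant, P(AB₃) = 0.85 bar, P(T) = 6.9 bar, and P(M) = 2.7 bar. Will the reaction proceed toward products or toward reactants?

to the right

Qp = P(AB₃)·P(M) / P(T) = (0.85)·(2.7) / (6.9) = 0.33
Qp = 0.33 < Kp = 2.4, so the forward reaction proceeds.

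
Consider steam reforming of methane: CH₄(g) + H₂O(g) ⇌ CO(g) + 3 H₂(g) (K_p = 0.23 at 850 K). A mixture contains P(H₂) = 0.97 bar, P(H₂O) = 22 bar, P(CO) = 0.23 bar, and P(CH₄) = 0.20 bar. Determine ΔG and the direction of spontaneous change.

Q_p = P(CO)·P(H₂)³ / (P(CH₄)·P(H₂O)) = (0.23)·(0.97)³ / ((0.20)·(22)) = 0.0477
ΔG = RT ln(Q_p/K_p) = (8.314 J mol⁻¹ K⁻¹)(850 K) × ln(0.0477/0.23)
   = (7.067 kJ/mol)(-1.573) = -11.1 kJ/mol
ΔG < 0, so the forward reaction is spontaneous (proceeds forward).

ΔG = -11.1 kJ/mol; the forward reaction is spontaneous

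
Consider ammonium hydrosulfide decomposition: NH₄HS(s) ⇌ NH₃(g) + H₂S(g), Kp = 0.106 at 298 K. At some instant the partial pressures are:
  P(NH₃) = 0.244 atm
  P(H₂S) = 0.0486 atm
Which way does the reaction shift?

in the forward direction

(NH₄HS is a pure solid — omitted from Qp.)
Qp = P(NH₃)·P(H₂S) = (0.244)·(0.0486) = 0.0119
Qp = 0.0119 < Kp = 0.106, so the forward reaction proceeds.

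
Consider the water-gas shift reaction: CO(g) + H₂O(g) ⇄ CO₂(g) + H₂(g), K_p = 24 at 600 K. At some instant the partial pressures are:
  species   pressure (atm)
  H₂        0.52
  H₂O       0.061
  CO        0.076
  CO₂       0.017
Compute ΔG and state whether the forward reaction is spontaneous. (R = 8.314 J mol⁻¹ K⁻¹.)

Q_p = P(CO₂)·P(H₂) / (P(CO)·P(H₂O)) = (0.017)·(0.52) / ((0.076)·(0.061)) = 1.91
ΔG = RT ln(Q_p/K_p) = (8.314 J mol⁻¹ K⁻¹)(600 K) × ln(1.91/24)
   = (4.988 kJ/mol)(-2.531) = -12.6 kJ/mol
ΔG < 0, so the forward reaction is spontaneous (proceeds forward).

ΔG = -12.6 kJ/mol; the forward reaction is spontaneous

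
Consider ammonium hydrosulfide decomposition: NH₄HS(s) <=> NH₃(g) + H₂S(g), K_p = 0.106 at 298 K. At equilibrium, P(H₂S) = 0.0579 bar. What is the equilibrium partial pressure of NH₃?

P(NH₃) = 1.83 bar

(NH₄HS is a pure solid — omitted from K_p.)
At equilibrium, K_p = P(NH₃)·P(H₂S) = 0.106.
(P(NH₃))·(0.0579) = 0.106
P(NH₃) = 1.83 bar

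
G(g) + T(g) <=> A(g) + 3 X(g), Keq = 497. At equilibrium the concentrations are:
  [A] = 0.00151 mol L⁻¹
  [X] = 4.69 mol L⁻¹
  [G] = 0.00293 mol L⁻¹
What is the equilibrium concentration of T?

At equilibrium, Keq = [A]·[X]³ / ([G]·[T]) = 497.
(0.00151)·(4.69)³ / ((0.00293)·([T])) = 497
[T] = 0.107 mol L⁻¹

[T] = 0.107 mol L⁻¹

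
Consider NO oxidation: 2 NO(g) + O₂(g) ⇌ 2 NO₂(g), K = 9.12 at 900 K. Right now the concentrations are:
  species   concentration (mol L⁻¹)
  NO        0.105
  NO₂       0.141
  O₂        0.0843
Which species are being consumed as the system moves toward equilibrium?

Q = [NO₂]² / ([NO]²·[O₂]) = (0.141)² / ((0.105)²·(0.0843)) = 21.4
Q = 21.4 > K = 9.12: net reverse reaction.

NO₂ (products)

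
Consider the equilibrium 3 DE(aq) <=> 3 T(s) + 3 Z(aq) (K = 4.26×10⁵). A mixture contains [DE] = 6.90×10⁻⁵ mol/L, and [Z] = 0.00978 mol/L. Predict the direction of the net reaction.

(T is a pure solid — omitted from Q.)
Q = [Z]³ / [DE]³ = (0.00978)³ / (6.90×10⁻⁵)³ = 2.85×10⁶
Q = 2.85×10⁶ > K = 4.26×10⁵, so the reverse reaction proceeds.

reverse (toward reactants)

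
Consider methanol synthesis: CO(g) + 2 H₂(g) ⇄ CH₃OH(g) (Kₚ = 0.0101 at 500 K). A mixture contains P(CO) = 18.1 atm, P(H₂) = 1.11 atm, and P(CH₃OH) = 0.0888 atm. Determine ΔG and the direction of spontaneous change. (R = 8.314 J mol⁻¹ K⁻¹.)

ΔG = -3.87 kJ/mol; the forward reaction is spontaneous

Qₚ = P(CH₃OH) / (P(CO)·P(H₂)²) = (0.0888) / ((18.1)·(1.11)²) = 0.00398
ΔG = RT ln(Qₚ/Kₚ) = (8.314 J mol⁻¹ K⁻¹)(500 K) × ln(0.00398/0.0101)
   = (4.157 kJ/mol)(-0.9313) = -3.87 kJ/mol
ΔG < 0, so the forward reaction is spontaneous (proceeds forward).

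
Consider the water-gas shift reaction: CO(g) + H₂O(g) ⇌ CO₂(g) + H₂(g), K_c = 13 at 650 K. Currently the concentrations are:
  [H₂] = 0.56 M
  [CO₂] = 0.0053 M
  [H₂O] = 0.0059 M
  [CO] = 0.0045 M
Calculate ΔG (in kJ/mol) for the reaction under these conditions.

ΔG = 11.6 kJ/mol

Q_c = [CO₂]·[H₂] / ([CO]·[H₂O]) = (0.0053)·(0.56) / ((0.0045)·(0.0059)) = 112
ΔG = RT ln(Q_c/K_c) = (8.314 J mol⁻¹ K⁻¹)(650 K) × ln(112/13)
   = (5.404 kJ/mol)(2.154) = 11.6 kJ/mol
ΔG > 0, so the forward reaction is non-spontaneous (proceeds in reverse).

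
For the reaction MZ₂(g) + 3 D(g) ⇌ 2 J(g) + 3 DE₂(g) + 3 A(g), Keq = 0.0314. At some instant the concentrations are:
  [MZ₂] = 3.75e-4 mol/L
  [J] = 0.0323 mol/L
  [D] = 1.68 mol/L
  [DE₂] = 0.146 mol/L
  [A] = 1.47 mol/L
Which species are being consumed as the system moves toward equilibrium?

Q = [J]²·[DE₂]³·[A]³ / ([MZ₂]·[D]³) = (0.0323)²·(0.146)³·(1.47)³ / ((3.75e-4)·(1.68)³) = 0.00580
Q = 0.00580 < Keq = 0.0314: net forward reaction.

MZ₂, D (reactants)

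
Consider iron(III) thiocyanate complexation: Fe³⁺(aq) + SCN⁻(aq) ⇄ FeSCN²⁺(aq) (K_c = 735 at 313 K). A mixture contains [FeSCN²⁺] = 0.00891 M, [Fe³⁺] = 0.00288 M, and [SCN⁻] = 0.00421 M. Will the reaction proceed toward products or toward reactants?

at equilibrium

Q_c = [FeSCN²⁺] / ([Fe³⁺]·[SCN⁻]) = (0.00891) / ((0.00288)·(0.00421)) = 735
Q_c = 735 = K_c, so the system is already at equilibrium.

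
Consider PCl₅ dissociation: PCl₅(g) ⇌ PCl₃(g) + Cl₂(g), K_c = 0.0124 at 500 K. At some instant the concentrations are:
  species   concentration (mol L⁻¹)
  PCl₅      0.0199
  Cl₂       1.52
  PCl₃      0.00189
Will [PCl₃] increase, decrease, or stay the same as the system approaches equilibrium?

decrease

Q_c = [PCl₃]·[Cl₂] / [PCl₅] = (0.00189)·(1.52) / (0.0199) = 0.144
Q_c = 0.144 > K_c = 0.0124: net reverse reaction.
PCl₃ is a product, so it decreases.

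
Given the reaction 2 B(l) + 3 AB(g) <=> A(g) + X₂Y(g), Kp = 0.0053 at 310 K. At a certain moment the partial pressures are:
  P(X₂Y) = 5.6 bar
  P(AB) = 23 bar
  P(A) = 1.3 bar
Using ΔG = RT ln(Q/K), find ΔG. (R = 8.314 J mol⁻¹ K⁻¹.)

(B is a pure liquid — omitted from Qp.)
Qp = P(A)·P(X₂Y) / P(AB)³ = (1.3)·(5.6) / (23)³ = 5.98e-4
ΔG = RT ln(Qp/Kp) = (8.314 J mol⁻¹ K⁻¹)(310 K) × ln(5.98e-4/0.0053)
   = (2.577 kJ/mol)(-2.182) = -5.62 kJ/mol
ΔG < 0, so the forward reaction is spontaneous (proceeds forward).

ΔG = -5.62 kJ/mol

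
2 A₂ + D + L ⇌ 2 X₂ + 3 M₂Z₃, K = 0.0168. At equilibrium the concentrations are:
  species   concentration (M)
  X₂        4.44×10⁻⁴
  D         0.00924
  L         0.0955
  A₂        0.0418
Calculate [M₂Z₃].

At equilibrium, K = [X₂]²·[M₂Z₃]³ / ([A₂]²·[D]·[L]) = 0.0168.
(4.44×10⁻⁴)²·([M₂Z₃])³ / ((0.0418)²·(0.00924)·(0.0955)) = 0.0168
[M₂Z₃]³ = 0.131 ⇒ [M₂Z₃] = 0.508 M

[M₂Z₃] = 0.508 M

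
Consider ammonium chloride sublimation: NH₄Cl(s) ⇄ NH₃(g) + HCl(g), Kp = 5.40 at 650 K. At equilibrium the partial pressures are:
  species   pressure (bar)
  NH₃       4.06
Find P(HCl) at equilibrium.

(NH₄Cl is a pure solid — omitted from Kp.)
At equilibrium, Kp = P(NH₃)·P(HCl) = 5.40.
(4.06)·(P(HCl)) = 5.40
P(HCl) = 1.33 bar

P(HCl) = 1.33 bar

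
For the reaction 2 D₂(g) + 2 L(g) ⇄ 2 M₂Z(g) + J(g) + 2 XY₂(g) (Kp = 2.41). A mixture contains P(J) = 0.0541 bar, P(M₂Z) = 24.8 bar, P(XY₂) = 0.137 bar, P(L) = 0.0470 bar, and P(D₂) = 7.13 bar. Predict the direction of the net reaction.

Qp = P(M₂Z)²·P(J)·P(XY₂)² / (P(D₂)²·P(L)²) = (24.8)²·(0.0541)·(0.137)² / ((7.13)²·(0.0470)²) = 5.56
Qp = 5.56 > Kp = 2.41, so the reverse reaction proceeds.

reverse (toward reactants)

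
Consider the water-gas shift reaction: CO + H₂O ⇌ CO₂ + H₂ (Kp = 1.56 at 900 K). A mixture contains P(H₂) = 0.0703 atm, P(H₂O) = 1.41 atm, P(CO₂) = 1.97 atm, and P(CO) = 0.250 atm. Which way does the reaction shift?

Qp = P(CO₂)·P(H₂) / (P(CO)·P(H₂O)) = (1.97)·(0.0703) / ((0.250)·(1.41)) = 0.393
Qp = 0.393 < Kp = 1.56, so the forward reaction proceeds.

to the right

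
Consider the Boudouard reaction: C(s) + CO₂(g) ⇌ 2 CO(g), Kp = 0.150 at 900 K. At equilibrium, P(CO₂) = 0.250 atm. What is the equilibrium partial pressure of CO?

P(CO) = 0.194 atm

(C is a pure solid — omitted from Kp.)
At equilibrium, Kp = P(CO)² / P(CO₂) = 0.150.
(P(CO))² / (0.250) = 0.150
P(CO)² = 0.0375 ⇒ P(CO) = 0.194 atm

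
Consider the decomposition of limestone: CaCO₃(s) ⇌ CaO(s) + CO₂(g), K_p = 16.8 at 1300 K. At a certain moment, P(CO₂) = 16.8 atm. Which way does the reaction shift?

(CaCO₃, CaO are pure solids — omitted from Q_p.)
Q_p = P(CO₂) = 16.8
Q_p = 16.8 = K_p, so the system is already at equilibrium.

neither direction; the system is at equilibrium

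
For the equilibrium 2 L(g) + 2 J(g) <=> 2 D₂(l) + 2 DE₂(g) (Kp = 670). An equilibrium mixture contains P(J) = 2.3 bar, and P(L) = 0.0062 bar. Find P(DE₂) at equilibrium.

(D₂ is a pure liquid — omitted from Kp.)
At equilibrium, Kp = P(DE₂)² / (P(L)²·P(J)²) = 670.
(P(DE₂))² / ((0.0062)²·(2.3)²) = 670
P(DE₂)² = 0.136 ⇒ P(DE₂) = 0.37 bar

P(DE₂) = 0.37 bar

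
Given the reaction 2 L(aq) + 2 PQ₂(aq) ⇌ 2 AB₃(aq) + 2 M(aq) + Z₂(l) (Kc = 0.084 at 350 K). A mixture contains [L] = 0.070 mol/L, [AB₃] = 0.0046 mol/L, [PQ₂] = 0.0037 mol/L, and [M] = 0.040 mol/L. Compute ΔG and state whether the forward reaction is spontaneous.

(Z₂ is a pure liquid — omitted from Qc.)
Qc = [AB₃]²·[M]² / ([L]²·[PQ₂]²) = (0.0046)²·(0.040)² / ((0.070)²·(0.0037)²) = 0.505
ΔG = RT ln(Qc/Kc) = (8.314 J mol⁻¹ K⁻¹)(350 K) × ln(0.505/0.084)
   = (2.910 kJ/mol)(1.794) = 5.22 kJ/mol
ΔG > 0, so the forward reaction is non-spontaneous (proceeds in reverse).

ΔG = 5.22 kJ/mol; the forward reaction is non-spontaneous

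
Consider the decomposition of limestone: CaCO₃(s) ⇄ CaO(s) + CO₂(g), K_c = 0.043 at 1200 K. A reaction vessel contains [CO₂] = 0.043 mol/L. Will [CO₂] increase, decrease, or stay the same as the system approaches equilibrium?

(CaCO₃, CaO are pure solids — omitted from Q_c.)
Q_c = [CO₂] = 0.043
Q_c = 0.043 = K_c; the system is at equilibrium.

stay the same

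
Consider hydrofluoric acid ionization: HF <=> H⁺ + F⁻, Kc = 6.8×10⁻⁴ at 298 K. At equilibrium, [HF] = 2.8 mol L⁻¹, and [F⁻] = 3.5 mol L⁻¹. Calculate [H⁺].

[H⁺] = 5.4×10⁻⁴ mol L⁻¹

At equilibrium, Kc = [H⁺]·[F⁻] / [HF] = 6.8×10⁻⁴.
([H⁺])·(3.5) / (2.8) = 6.8×10⁻⁴
[H⁺] = 5.44×10⁻⁴ = 5.4×10⁻⁴ mol L⁻¹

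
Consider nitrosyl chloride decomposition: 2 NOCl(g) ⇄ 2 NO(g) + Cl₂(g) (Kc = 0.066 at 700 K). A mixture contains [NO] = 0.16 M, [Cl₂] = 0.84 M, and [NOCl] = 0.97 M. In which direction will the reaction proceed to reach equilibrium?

toward products

Qc = [NO]²·[Cl₂] / [NOCl]² = (0.16)²·(0.84) / (0.97)² = 0.023
Qc = 0.023 < Kc = 0.066, so the forward reaction proceeds.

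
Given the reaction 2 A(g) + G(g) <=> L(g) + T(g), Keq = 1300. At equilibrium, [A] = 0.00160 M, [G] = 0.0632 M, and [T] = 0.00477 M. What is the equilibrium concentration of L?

[L] = 0.0441 M

At equilibrium, Keq = [L]·[T] / ([A]²·[G]) = 1300.
([L])·(0.00477) / ((0.00160)²·(0.0632)) = 1300
[L] = 0.0441 M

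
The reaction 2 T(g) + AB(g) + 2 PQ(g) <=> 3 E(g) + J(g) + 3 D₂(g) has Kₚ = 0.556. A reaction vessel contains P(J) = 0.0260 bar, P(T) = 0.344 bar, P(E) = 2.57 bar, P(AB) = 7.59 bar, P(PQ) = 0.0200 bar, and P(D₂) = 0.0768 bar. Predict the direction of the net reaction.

Qₚ = P(E)³·P(J)·P(D₂)³ / (P(T)²·P(AB)·P(PQ)²) = (2.57)³·(0.0260)·(0.0768)³ / ((0.344)²·(7.59)·(0.0200)²) = 0.556
Qₚ = 0.556 = Kₚ, so the system is already at equilibrium.

at equilibrium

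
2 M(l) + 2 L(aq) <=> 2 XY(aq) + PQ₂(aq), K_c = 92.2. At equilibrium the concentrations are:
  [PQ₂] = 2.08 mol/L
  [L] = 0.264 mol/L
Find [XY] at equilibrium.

[XY] = 1.76 mol/L

(M is a pure liquid — omitted from K_c.)
At equilibrium, K_c = [XY]²·[PQ₂] / [L]² = 92.2.
([XY])²·(2.08) / (0.264)² = 92.2
[XY]² = 3.09 ⇒ [XY] = 1.76 mol/L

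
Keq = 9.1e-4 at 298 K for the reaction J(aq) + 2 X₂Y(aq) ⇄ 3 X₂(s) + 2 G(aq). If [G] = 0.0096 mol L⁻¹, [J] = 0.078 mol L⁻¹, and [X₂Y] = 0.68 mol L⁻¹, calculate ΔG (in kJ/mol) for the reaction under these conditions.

ΔG = 2.56 kJ/mol

(X₂ is a pure solid — omitted from Q.)
Q = [G]² / ([J]·[X₂Y]²) = (0.0096)² / ((0.078)·(0.68)²) = 0.00256
ΔG = RT ln(Q/Keq) = (8.314 J mol⁻¹ K⁻¹)(298 K) × ln(0.00256/9.1e-4)
   = (2.478 kJ/mol)(1.034) = 2.56 kJ/mol
ΔG > 0, so the forward reaction is non-spontaneous (proceeds in reverse).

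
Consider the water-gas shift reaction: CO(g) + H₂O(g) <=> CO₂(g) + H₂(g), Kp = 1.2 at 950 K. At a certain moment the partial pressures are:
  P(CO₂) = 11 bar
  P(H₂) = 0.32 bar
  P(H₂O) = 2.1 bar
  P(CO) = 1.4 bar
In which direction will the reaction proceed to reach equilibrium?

Qp = P(CO₂)·P(H₂) / (P(CO)·P(H₂O)) = (11)·(0.32) / ((1.4)·(2.1)) = 1.2
Qp = 1.2 = Kp, so the system is already at equilibrium.

neither direction; the system is at equilibrium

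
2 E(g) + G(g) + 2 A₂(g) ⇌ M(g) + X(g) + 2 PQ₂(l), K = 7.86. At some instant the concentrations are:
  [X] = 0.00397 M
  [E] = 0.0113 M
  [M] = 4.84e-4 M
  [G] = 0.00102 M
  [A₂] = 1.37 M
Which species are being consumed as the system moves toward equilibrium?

none (at equilibrium)

(PQ₂ is a pure liquid — omitted from Q.)
Q = [M]·[X] / ([E]²·[G]·[A₂]²) = (4.84e-4)·(0.00397) / ((0.0113)²·(0.00102)·(1.37)²) = 7.86
Q = 7.86 = K; the system is at equilibrium.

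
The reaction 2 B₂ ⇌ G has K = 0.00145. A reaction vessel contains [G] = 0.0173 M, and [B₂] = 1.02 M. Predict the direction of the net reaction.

in the reverse direction

Q = [G] / [B₂]² = (0.0173) / (1.02)² = 0.0166
Q = 0.0166 > K = 0.00145, so the reverse reaction proceeds.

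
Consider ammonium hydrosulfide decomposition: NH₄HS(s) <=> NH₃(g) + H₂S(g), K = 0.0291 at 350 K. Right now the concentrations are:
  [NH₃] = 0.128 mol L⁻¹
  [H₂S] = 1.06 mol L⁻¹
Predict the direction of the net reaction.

(NH₄HS is a pure solid — omitted from Q.)
Q = [NH₃]·[H₂S] = (0.128)·(1.06) = 0.136
Q = 0.136 > K = 0.0291, so the reverse reaction proceeds.

in the reverse direction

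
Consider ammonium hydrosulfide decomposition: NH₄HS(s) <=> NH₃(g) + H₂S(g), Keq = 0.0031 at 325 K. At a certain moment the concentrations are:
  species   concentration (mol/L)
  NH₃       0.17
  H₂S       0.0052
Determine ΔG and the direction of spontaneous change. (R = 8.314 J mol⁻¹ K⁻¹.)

ΔG = -3.39 kJ/mol; the forward reaction is spontaneous

(NH₄HS is a pure solid — omitted from Q.)
Q = [NH₃]·[H₂S] = (0.17)·(0.0052) = 8.84e-4
ΔG = RT ln(Q/Keq) = (8.314 J mol⁻¹ K⁻¹)(325 K) × ln(8.84e-4/0.0031)
   = (2.702 kJ/mol)(-1.255) = -3.39 kJ/mol
ΔG < 0, so the forward reaction is spontaneous (proceeds forward).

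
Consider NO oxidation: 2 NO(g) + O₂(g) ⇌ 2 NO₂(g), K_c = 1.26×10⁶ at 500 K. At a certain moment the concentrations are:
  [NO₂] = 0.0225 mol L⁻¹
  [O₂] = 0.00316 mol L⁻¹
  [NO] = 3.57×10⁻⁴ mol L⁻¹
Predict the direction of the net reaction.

Q_c = [NO₂]² / ([NO]²·[O₂]) = (0.0225)² / ((3.57×10⁻⁴)²·(0.00316)) = 1.26×10⁶
Q_c = 1.26×10⁶ = K_c, so the system is already at equilibrium.

neither direction; the system is at equilibrium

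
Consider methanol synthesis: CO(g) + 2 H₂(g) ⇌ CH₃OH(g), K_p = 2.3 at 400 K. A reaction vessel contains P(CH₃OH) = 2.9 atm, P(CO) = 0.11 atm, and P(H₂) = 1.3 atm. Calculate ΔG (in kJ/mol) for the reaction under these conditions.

ΔG = 6.37 kJ/mol

Q_p = P(CH₃OH) / (P(CO)·P(H₂)²) = (2.9) / ((0.11)·(1.3)²) = 15.6
ΔG = RT ln(Q_p/K_p) = (8.314 J mol⁻¹ K⁻¹)(400 K) × ln(15.6/2.3)
   = (3.326 kJ/mol)(1.914) = 6.37 kJ/mol
ΔG > 0, so the forward reaction is non-spontaneous (proceeds in reverse).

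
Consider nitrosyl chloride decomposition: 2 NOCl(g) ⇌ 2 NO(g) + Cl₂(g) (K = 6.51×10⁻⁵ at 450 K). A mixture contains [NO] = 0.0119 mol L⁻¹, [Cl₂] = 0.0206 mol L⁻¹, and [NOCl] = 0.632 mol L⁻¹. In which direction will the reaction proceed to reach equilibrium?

Q = [NO]²·[Cl₂] / [NOCl]² = (0.0119)²·(0.0206) / (0.632)² = 7.30×10⁻⁶
Q = 7.30×10⁻⁶ < K = 6.51×10⁻⁵, so the forward reaction proceeds.

to the right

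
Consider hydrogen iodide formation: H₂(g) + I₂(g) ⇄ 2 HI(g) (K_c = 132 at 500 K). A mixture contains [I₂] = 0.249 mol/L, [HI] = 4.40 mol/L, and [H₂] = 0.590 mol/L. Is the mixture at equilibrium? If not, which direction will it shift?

Q_c = [HI]² / ([H₂]·[I₂]) = (4.40)² / ((0.590)·(0.249)) = 132
Q_c = 132 = K_c; the system is at equilibrium.

yes, at equilibrium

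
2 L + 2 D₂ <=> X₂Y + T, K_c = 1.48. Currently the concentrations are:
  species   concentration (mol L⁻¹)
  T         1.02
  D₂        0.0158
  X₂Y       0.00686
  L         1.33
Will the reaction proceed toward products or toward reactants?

in the reverse direction

Q_c = [X₂Y]·[T] / ([L]²·[D₂]²) = (0.00686)·(1.02) / ((1.33)²·(0.0158)²) = 15.8
Q_c = 15.8 > K_c = 1.48, so the reverse reaction proceeds.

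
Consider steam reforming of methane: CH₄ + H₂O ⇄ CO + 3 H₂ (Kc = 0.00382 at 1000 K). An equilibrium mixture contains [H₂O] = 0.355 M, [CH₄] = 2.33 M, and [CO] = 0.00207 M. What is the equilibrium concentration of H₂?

At equilibrium, Kc = [CO]·[H₂]³ / ([CH₄]·[H₂O]) = 0.00382.
(0.00207)·([H₂])³ / ((2.33)·(0.355)) = 0.00382
[H₂]³ = 1.53 ⇒ [H₂] = 1.15 M

[H₂] = 1.15 M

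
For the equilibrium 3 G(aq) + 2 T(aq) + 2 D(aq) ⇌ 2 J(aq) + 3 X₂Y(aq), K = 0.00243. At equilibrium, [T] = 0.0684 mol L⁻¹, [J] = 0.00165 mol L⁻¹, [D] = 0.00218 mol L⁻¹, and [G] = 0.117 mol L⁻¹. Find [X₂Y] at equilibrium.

[X₂Y] = 0.00317 mol L⁻¹

At equilibrium, K = [J]²·[X₂Y]³ / ([G]³·[T]²·[D]²) = 0.00243.
(0.00165)²·([X₂Y])³ / ((0.117)³·(0.0684)²·(0.00218)²) = 0.00243
[X₂Y]³ = 3.18×10⁻⁸ ⇒ [X₂Y] = 0.00317 mol L⁻¹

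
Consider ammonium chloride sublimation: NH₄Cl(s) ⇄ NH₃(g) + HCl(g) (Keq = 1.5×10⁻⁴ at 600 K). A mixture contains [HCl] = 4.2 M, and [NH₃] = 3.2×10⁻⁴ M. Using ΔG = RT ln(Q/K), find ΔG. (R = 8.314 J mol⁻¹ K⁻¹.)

ΔG = 10.9 kJ/mol

(NH₄Cl is a pure solid — omitted from Q.)
Q = [NH₃]·[HCl] = (3.2×10⁻⁴)·(4.2) = 0.00134
ΔG = RT ln(Q/Keq) = (8.314 J mol⁻¹ K⁻¹)(600 K) × ln(0.00134/1.5×10⁻⁴)
   = (4.988 kJ/mol)(2.190) = 10.9 kJ/mol
ΔG > 0, so the forward reaction is non-spontaneous (proceeds in reverse).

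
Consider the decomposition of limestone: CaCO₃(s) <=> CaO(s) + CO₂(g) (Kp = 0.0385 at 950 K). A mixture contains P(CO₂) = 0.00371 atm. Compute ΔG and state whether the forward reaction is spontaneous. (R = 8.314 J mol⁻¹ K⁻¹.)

ΔG = -18.5 kJ/mol; the forward reaction is spontaneous

(CaCO₃, CaO are pure solids — omitted from Qp.)
Qp = P(CO₂) = 0.00371
ΔG = RT ln(Qp/Kp) = (8.314 J mol⁻¹ K⁻¹)(950 K) × ln(0.00371/0.0385)
   = (7.898 kJ/mol)(-2.340) = -18.5 kJ/mol
ΔG < 0, so the forward reaction is spontaneous (proceeds forward).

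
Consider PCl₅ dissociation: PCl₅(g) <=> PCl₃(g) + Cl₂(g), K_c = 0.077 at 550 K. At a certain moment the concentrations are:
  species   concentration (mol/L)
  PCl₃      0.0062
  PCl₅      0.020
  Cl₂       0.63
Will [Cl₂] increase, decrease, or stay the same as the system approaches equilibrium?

Q_c = [PCl₃]·[Cl₂] / [PCl₅] = (0.0062)·(0.63) / (0.020) = 0.20
Q_c = 0.20 > K_c = 0.077: net reverse reaction.
Cl₂ is a product, so it decreases.

decrease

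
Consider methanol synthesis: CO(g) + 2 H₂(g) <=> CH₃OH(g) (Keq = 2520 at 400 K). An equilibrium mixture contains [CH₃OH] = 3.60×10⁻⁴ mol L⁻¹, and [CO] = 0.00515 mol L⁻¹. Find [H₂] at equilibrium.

[H₂] = 0.00527 mol L⁻¹

At equilibrium, Keq = [CH₃OH] / ([CO]·[H₂]²) = 2520.
(3.60×10⁻⁴) / ((0.00515)·([H₂])²) = 2520
[H₂]² = 2.77×10⁻⁵ ⇒ [H₂] = 0.00527 mol L⁻¹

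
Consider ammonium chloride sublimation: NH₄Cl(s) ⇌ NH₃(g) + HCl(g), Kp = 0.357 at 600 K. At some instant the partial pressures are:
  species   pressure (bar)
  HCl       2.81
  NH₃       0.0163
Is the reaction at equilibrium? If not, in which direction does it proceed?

(NH₄Cl is a pure solid — omitted from Qp.)
Qp = P(NH₃)·P(HCl) = (0.0163)·(2.81) = 0.0458
Qp = 0.0458 < Kp = 0.357, so the forward reaction proceeds.

to the right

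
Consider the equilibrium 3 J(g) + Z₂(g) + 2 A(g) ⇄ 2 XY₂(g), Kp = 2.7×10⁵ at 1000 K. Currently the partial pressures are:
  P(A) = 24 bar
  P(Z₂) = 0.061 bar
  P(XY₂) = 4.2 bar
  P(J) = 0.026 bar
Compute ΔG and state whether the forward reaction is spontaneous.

Qp = P(XY₂)² / (P(J)³·P(Z₂)·P(A)²) = (4.2)² / ((0.026)³·(0.061)·(24)²) = 28600
ΔG = RT ln(Qp/Kp) = (8.314 J mol⁻¹ K⁻¹)(1000 K) × ln(28600/2.7×10⁵)
   = (8.314 kJ/mol)(-2.245) = -18.7 kJ/mol
ΔG < 0, so the forward reaction is spontaneous (proceeds forward).

ΔG = -18.7 kJ/mol; the forward reaction is spontaneous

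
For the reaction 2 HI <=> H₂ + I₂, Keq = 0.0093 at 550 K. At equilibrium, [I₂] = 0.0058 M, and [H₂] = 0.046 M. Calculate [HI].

At equilibrium, Keq = [H₂]·[I₂] / [HI]² = 0.0093.
(0.046)·(0.0058) / ([HI])² = 0.0093
[HI]² = 0.0287 ⇒ [HI] = 0.17 M

[HI] = 0.17 M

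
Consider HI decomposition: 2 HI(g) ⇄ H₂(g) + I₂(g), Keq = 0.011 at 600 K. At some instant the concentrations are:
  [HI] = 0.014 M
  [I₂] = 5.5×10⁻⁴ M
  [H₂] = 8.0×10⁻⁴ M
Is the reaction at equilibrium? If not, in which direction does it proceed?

Q = [H₂]·[I₂] / [HI]² = (8.0×10⁻⁴)·(5.5×10⁻⁴) / (0.014)² = 0.0022
Q = 0.0022 < Keq = 0.011, so the forward reaction proceeds.

toward products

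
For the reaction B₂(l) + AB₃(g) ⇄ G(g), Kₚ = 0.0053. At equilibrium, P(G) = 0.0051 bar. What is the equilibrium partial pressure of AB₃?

P(AB₃) = 0.96 bar

(B₂ is a pure liquid — omitted from Kₚ.)
At equilibrium, Kₚ = P(G) / P(AB₃) = 0.0053.
(0.0051) / (P(AB₃)) = 0.0053
P(AB₃) = 0.962 = 0.96 bar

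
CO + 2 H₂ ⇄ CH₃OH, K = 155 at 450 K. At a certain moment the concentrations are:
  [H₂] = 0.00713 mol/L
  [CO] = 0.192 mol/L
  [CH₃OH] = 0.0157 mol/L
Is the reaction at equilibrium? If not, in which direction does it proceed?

Q = [CH₃OH] / ([CO]·[H₂]²) = (0.0157) / ((0.192)·(0.00713)²) = 1610
Q = 1610 > K = 155, so the reverse reaction proceeds.

to the left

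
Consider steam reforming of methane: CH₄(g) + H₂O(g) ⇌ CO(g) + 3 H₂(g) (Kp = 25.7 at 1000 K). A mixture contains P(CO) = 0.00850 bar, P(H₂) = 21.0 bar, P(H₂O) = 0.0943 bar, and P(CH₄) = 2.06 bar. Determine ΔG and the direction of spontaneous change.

ΔG = 22.9 kJ/mol; the forward reaction is non-spontaneous

Qp = P(CO)·P(H₂)³ / (P(CH₄)·P(H₂O)) = (0.00850)·(21.0)³ / ((2.06)·(0.0943)) = 405
ΔG = RT ln(Qp/Kp) = (8.314 J mol⁻¹ K⁻¹)(1000 K) × ln(405/25.7)
   = (8.314 kJ/mol)(2.757) = 22.9 kJ/mol
ΔG > 0, so the forward reaction is non-spontaneous (proceeds in reverse).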